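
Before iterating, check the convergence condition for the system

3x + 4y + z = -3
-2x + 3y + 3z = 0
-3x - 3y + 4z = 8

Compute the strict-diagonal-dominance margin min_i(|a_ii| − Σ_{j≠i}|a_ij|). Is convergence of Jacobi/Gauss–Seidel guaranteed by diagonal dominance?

-2

row 1: |3| − (4+1) = -2
row 2: |3| − (2+3) = -2
row 3: |4| − (3+3) = -2
minimum over rows = -2 → not strictly diagonally dominant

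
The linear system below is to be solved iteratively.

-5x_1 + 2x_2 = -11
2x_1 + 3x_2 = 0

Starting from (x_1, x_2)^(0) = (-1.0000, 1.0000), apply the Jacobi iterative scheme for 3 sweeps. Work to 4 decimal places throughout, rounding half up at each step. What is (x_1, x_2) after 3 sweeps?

(1.5067, -1.6445)

Iteration 1:
  x_1 = (-11 - (2)·1.0000) / (-5) = 2.6000
  x_2 = (0 - (2)·-1.0000) / (3) = 0.6667
Iteration 2:
  x_1 = (-11 - (2)·0.6667) / (-5) = 2.4667
  x_2 = (0 - (2)·2.6000) / (3) = -1.7333
Iteration 3:
  x_1 = (-11 - (2)·-1.7333) / (-5) = 1.5067
  x_2 = (0 - (2)·2.4667) / (3) = -1.6445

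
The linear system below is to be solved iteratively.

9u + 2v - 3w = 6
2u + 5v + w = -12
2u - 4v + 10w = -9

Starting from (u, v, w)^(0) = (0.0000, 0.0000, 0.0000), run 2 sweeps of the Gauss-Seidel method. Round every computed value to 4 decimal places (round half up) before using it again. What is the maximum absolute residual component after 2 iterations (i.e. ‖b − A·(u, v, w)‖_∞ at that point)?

0.3062

Iteration 1:
  u = (6 - (2)·0.0000 - (-3)·0.0000) / (9) = 0.6667
  v = (-12 - (2)·0.6667 - (1)·0.0000) / (5) = -2.6667
  w = (-9 - (2)·0.6667 - (-4)·-2.6667) / (10) = -2.1000
Iteration 2:
  u = (6 - (2)·-2.6667 - (-3)·-2.1000) / (9) = 0.5593
  v = (-12 - (2)·0.5593 - (1)·-2.1000) / (5) = -2.2037
  w = (-9 - (2)·0.5593 - (-4)·-2.2037) / (10) = -1.8933
Residual b − A·x = (-0.3062, -0.2068, -0.0004); ∞-norm = 0.3062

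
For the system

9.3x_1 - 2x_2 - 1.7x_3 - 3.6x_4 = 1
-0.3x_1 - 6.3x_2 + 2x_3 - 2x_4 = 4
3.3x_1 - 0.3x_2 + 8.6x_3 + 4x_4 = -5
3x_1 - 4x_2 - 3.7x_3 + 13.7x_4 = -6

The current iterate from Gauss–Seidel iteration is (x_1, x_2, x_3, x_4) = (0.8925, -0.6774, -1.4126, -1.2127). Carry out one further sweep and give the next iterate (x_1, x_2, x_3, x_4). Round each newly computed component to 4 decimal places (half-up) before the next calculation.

One sweep:
  x_1 = (1 - (-2)·-0.6774 - (-1.7)·-1.4126 - (-3.6)·-1.2127) / (9.3) = -0.7658
  x_2 = (4 - (-0.3)·-0.7658 - (2)·-1.4126 - (-2)·-1.2127) / (-6.3) = -0.6619
  x_3 = (-5 - (3.3)·-0.7658 - (-0.3)·-0.6619 - (4)·-1.2127) / (8.6) = 0.2534
  x_4 = (-6 - (3)·-0.7658 - (-4)·-0.6619 - (-3.7)·0.2534) / (13.7) = -0.3951

(-0.7658, -0.6619, 0.2534, -0.3951)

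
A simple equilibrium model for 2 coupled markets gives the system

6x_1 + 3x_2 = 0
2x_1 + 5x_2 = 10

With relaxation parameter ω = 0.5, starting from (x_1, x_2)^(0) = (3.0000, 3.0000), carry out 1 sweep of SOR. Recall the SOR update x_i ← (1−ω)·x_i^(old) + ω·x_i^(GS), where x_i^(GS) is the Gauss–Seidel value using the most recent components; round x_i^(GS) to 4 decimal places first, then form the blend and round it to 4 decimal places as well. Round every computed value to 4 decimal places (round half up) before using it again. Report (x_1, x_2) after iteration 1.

(0.7500, 2.3500)

Iteration 1:
  x_1: GS value = (0 - (3)·3.0000) / (6) = -1.5000;  x_1 ← (1−ω)·3.0000 + ω·-1.5000 = 0.7500
  x_2: GS value = (10 - (2)·0.7500) / (5) = 1.7000;  x_2 ← (1−ω)·3.0000 + ω·1.7000 = 2.3500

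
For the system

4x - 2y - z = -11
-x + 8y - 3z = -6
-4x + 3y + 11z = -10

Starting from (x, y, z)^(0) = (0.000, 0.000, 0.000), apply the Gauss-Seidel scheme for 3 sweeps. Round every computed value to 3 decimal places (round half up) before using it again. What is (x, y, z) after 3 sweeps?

Iteration 1:
  x = (-11 - (-2)·0.000 - (-1)·0.000) / (4) = -2.750
  y = (-6 - (-1)·-2.750 - (-3)·0.000) / (8) = -1.094
  z = (-10 - (-4)·-2.750 - (3)·-1.094) / (11) = -1.611
Iteration 2:
  x = (-11 - (-2)·-1.094 - (-1)·-1.611) / (4) = -3.700
  y = (-6 - (-1)·-3.700 - (-3)·-1.611) / (8) = -1.817
  z = (-10 - (-4)·-3.700 - (3)·-1.817) / (11) = -1.759
Iteration 3:
  x = (-11 - (-2)·-1.817 - (-1)·-1.759) / (4) = -4.098
  y = (-6 - (-1)·-4.098 - (-3)·-1.759) / (8) = -1.922
  z = (-10 - (-4)·-4.098 - (3)·-1.922) / (11) = -1.875

(-4.098, -1.922, -1.875)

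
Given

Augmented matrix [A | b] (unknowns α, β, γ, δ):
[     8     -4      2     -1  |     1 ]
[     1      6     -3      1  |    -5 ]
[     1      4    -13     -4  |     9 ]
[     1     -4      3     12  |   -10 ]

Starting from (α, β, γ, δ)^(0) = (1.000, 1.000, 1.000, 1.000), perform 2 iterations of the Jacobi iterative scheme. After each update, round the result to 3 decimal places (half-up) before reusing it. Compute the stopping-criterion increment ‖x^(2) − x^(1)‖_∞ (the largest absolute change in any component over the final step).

0.659

Iteration 1:
  α = (1 - (-4)·1.000 - (2)·1.000 - (-1)·1.000) / (8) = 0.500
  β = (-5 - (1)·1.000 - (-3)·1.000 - (1)·1.000) / (6) = -0.667
  γ = (9 - (1)·1.000 - (4)·1.000 - (-4)·1.000) / (-13) = -0.615
  δ = (-10 - (1)·1.000 - (-4)·1.000 - (3)·1.000) / (12) = -0.833
Iteration 2:
  α = (1 - (-4)·-0.667 - (2)·-0.615 - (-1)·-0.833) / (8) = -0.159
  β = (-5 - (1)·0.500 - (-3)·-0.615 - (1)·-0.833) / (6) = -1.085
  γ = (9 - (1)·0.500 - (4)·-0.667 - (-4)·-0.833) / (-13) = -0.603
  δ = (-10 - (1)·0.500 - (-4)·-0.667 - (3)·-0.615) / (12) = -0.944
Change: (-0.659, -0.418, 0.012, -0.111) → max |·| = 0.659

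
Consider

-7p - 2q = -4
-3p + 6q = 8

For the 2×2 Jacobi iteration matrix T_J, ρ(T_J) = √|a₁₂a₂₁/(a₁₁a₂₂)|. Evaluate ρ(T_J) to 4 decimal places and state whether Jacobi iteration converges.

0.3780

a₁₂a₂₁/(a₁₁a₂₂) = (-2)·(-3) / ((-7)·(6)) = -0.142857
ρ = √|-0.142857| = √0.142857 = 0.3780
ρ < 1, so Jacobi converges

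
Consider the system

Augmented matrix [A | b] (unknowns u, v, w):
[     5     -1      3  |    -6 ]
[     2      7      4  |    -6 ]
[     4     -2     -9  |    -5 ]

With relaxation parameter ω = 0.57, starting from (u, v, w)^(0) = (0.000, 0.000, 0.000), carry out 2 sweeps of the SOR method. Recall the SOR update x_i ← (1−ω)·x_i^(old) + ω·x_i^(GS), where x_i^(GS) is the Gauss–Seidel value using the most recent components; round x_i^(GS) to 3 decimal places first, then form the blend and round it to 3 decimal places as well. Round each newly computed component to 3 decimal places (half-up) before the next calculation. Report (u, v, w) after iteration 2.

Iteration 1:
  u: GS value = (-6 - (-1)·0.000 - (3)·0.000) / (5) = -1.200;  u ← (1−ω)·0.000 + ω·-1.200 = -0.684
  v: GS value = (-6 - (2)·-0.684 - (4)·0.000) / (7) = -0.662;  v ← (1−ω)·0.000 + ω·-0.662 = -0.377
  w: GS value = (-5 - (4)·-0.684 - (-2)·-0.377) / (-9) = 0.335;  w ← (1−ω)·0.000 + ω·0.335 = 0.191
Iteration 2:
  u: GS value = (-6 - (-1)·-0.377 - (3)·0.191) / (5) = -1.390;  u ← (1−ω)·-0.684 + ω·-1.390 = -1.086
  v: GS value = (-6 - (2)·-1.086 - (4)·0.191) / (7) = -0.656;  v ← (1−ω)·-0.377 + ω·-0.656 = -0.536
  w: GS value = (-5 - (4)·-1.086 - (-2)·-0.536) / (-9) = 0.192;  w ← (1−ω)·0.191 + ω·0.192 = 0.192

(-1.086, -0.536, 0.192)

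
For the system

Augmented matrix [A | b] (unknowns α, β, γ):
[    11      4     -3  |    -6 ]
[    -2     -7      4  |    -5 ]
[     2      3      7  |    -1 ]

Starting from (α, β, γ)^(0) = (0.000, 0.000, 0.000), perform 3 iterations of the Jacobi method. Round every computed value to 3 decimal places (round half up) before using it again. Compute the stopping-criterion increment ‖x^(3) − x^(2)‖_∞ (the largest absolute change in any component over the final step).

0.068

Iteration 1:
  α = (-6 - (4)·0.000 - (-3)·0.000) / (11) = -0.545
  β = (-5 - (-2)·0.000 - (4)·0.000) / (-7) = 0.714
  γ = (-1 - (2)·0.000 - (3)·0.000) / (7) = -0.143
Iteration 2:
  α = (-6 - (4)·0.714 - (-3)·-0.143) / (11) = -0.844
  β = (-5 - (-2)·-0.545 - (4)·-0.143) / (-7) = 0.788
  γ = (-1 - (2)·-0.545 - (3)·0.714) / (7) = -0.293
Iteration 3:
  α = (-6 - (4)·0.788 - (-3)·-0.293) / (11) = -0.912
  β = (-5 - (-2)·-0.844 - (4)·-0.293) / (-7) = 0.788
  γ = (-1 - (2)·-0.844 - (3)·0.788) / (7) = -0.239
Change: (-0.068, 0.000, 0.054) → max |·| = 0.068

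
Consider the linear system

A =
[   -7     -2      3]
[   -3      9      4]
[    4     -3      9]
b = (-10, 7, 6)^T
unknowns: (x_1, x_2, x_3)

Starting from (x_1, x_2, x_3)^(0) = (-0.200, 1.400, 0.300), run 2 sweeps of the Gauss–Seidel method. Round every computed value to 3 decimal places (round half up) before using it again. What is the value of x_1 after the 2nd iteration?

Iteration 1:
  x_1 = (-10 - (-2)·1.400 - (3)·0.300) / (-7) = 1.157
  x_2 = (7 - (-3)·1.157 - (4)·0.300) / (9) = 1.030
  x_3 = (6 - (4)·1.157 - (-3)·1.030) / (9) = 0.496
Iteration 2:
  x_1 = (-10 - (-2)·1.030 - (3)·0.496) / (-7) = 1.347
  x_2 = (7 - (-3)·1.347 - (4)·0.496) / (9) = 1.006
  x_3 = (6 - (4)·1.347 - (-3)·1.006) / (9) = 0.403

1.347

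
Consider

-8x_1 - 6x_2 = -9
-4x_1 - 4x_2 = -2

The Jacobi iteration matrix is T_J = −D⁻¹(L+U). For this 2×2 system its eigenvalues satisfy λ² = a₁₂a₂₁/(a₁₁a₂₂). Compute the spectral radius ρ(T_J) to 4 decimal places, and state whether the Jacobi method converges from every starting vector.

0.8660

a₁₂a₂₁/(a₁₁a₂₂) = (-6)·(-4) / ((-8)·(-4)) = 0.750000
ρ = √|0.750000| = √0.750000 = 0.8660
ρ < 1, so Jacobi converges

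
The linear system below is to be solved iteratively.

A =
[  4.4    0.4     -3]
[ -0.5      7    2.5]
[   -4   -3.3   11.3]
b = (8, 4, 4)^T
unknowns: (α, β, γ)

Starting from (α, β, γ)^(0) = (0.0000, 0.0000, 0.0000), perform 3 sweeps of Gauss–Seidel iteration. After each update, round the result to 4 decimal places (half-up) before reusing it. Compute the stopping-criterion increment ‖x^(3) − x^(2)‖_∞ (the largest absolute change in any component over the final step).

0.1419

Iteration 1:
  α = (8 - (0.4)·0.0000 - (-3)·0.0000) / (4.4) = 1.8182
  β = (4 - (-0.5)·1.8182 - (2.5)·0.0000) / (7) = 0.7013
  γ = (4 - (-4)·1.8182 - (-3.3)·0.7013) / (11.3) = 1.2024
Iteration 2:
  α = (8 - (0.4)·0.7013 - (-3)·1.2024) / (4.4) = 2.5742
  β = (4 - (-0.5)·2.5742 - (2.5)·1.2024) / (7) = 0.3259
  γ = (4 - (-4)·2.5742 - (-3.3)·0.3259) / (11.3) = 1.3604
Iteration 3:
  α = (8 - (0.4)·0.3259 - (-3)·1.3604) / (4.4) = 2.7161
  β = (4 - (-0.5)·2.7161 - (2.5)·1.3604) / (7) = 0.2796
  γ = (4 - (-4)·2.7161 - (-3.3)·0.2796) / (11.3) = 1.3971
Change: (0.1419, -0.0463, 0.0367) → max |·| = 0.1419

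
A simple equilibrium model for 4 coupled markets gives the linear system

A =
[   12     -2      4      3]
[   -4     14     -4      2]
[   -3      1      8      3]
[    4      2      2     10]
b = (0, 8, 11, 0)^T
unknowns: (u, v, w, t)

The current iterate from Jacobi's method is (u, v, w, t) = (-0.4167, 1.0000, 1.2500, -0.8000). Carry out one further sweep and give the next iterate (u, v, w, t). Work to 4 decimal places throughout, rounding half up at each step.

(-0.0500, 0.9238, 1.3937, -0.2833)

One sweep:
  u = (0 - (-2)·1.0000 - (4)·1.2500 - (3)·-0.8000) / (12) = -0.0500
  v = (8 - (-4)·-0.4167 - (-4)·1.2500 - (2)·-0.8000) / (14) = 0.9238
  w = (11 - (-3)·-0.4167 - (1)·1.0000 - (3)·-0.8000) / (8) = 1.3937
  t = (0 - (4)·-0.4167 - (2)·1.0000 - (2)·1.2500) / (10) = -0.2833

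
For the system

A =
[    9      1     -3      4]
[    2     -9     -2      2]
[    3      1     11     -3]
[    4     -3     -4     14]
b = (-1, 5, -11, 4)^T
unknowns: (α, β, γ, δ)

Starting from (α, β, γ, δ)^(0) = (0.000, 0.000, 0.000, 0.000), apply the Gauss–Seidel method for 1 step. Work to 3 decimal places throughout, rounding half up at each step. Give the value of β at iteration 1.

-0.580

Iteration 1:
  α = (-1 - (1)·0.000 - (-3)·0.000 - (4)·0.000) / (9) = -0.111
  β = (5 - (2)·-0.111 - (-2)·0.000 - (2)·0.000) / (-9) = -0.580
  γ = (-11 - (3)·-0.111 - (1)·-0.580 - (-3)·0.000) / (11) = -0.917
  δ = (4 - (4)·-0.111 - (-3)·-0.580 - (-4)·-0.917) / (14) = -0.069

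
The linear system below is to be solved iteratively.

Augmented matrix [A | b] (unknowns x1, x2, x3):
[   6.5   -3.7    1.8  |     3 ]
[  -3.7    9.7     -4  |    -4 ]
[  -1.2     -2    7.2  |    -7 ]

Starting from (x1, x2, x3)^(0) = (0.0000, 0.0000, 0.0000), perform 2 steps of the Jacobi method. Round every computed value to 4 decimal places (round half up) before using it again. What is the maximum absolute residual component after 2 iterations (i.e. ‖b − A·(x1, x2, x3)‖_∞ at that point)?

0.7638

Iteration 1:
  x1 = (3 - (-3.7)·0.0000 - (1.8)·0.0000) / (6.5) = 0.4615
  x2 = (-4 - (-3.7)·0.0000 - (-4)·0.0000) / (9.7) = -0.4124
  x3 = (-7 - (-1.2)·0.0000 - (-2)·0.0000) / (7.2) = -0.9722
Iteration 2:
  x1 = (3 - (-3.7)·-0.4124 - (1.8)·-0.9722) / (6.5) = 0.4960
  x2 = (-4 - (-3.7)·0.4615 - (-4)·-0.9722) / (9.7) = -0.6372
  x3 = (-7 - (-1.2)·0.4615 - (-2)·-0.4124) / (7.2) = -1.0099
Residual b − A·x = (-0.7638, -0.0236, -0.4079); ∞-norm = 0.7638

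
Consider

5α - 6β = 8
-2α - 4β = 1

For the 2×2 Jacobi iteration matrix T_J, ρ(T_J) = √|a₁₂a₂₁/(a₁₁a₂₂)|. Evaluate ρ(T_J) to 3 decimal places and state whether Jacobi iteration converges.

a₁₂a₂₁/(a₁₁a₂₂) = (-6)·(-2) / ((5)·(-4)) = -0.600000
ρ = √|-0.600000| = √0.600000 = 0.775
ρ < 1, so Jacobi converges

0.775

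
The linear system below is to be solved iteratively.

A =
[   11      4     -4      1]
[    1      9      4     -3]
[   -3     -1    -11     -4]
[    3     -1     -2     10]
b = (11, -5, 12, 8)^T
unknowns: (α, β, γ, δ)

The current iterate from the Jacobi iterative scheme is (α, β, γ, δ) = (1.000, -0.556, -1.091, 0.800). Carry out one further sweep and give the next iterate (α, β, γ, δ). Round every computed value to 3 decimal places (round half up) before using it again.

One sweep:
  α = (11 - (4)·-0.556 - (-4)·-1.091 - (1)·0.800) / (11) = 0.733
  β = (-5 - (1)·1.000 - (4)·-1.091 - (-3)·0.800) / (9) = 0.085
  γ = (12 - (-3)·1.000 - (-1)·-0.556 - (-4)·0.800) / (-11) = -1.604
  δ = (8 - (3)·1.000 - (-1)·-0.556 - (-2)·-1.091) / (10) = 0.226

(0.733, 0.085, -1.604, 0.226)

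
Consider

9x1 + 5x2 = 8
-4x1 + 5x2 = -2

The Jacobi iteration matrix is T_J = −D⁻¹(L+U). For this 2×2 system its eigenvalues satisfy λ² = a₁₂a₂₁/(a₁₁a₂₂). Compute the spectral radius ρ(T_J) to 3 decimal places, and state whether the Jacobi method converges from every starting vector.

a₁₂a₂₁/(a₁₁a₂₂) = (5)·(-4) / ((9)·(5)) = -0.444444
ρ = √|-0.444444| = √0.444444 = 0.667
ρ < 1, so Jacobi converges

0.667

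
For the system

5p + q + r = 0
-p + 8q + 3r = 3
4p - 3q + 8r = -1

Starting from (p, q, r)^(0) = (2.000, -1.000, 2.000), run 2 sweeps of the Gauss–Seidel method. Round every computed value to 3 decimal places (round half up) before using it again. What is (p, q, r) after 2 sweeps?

(0.115, 0.455, -0.012)

Iteration 1:
  p = (0 - (1)·-1.000 - (1)·2.000) / (5) = -0.200
  q = (3 - (-1)·-0.200 - (3)·2.000) / (8) = -0.400
  r = (-1 - (4)·-0.200 - (-3)·-0.400) / (8) = -0.175
Iteration 2:
  p = (0 - (1)·-0.400 - (1)·-0.175) / (5) = 0.115
  q = (3 - (-1)·0.115 - (3)·-0.175) / (8) = 0.455
  r = (-1 - (4)·0.115 - (-3)·0.455) / (8) = -0.012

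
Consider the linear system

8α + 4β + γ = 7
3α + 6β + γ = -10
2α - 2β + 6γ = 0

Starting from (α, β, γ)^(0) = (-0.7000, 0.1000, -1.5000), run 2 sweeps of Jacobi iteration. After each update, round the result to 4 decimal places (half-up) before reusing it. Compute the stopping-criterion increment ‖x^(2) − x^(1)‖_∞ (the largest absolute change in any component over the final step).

1.1507

Iteration 1:
  α = (7 - (4)·0.1000 - (1)·-1.5000) / (8) = 1.0125
  β = (-10 - (3)·-0.7000 - (1)·-1.5000) / (6) = -1.0667
  γ = (0 - (2)·-0.7000 - (-2)·0.1000) / (6) = 0.2667
Iteration 2:
  α = (7 - (4)·-1.0667 - (1)·0.2667) / (8) = 1.3750
  β = (-10 - (3)·1.0125 - (1)·0.2667) / (6) = -2.2174
  γ = (0 - (2)·1.0125 - (-2)·-1.0667) / (6) = -0.6931
Change: (0.3625, -1.1507, -0.9598) → max |·| = 1.1507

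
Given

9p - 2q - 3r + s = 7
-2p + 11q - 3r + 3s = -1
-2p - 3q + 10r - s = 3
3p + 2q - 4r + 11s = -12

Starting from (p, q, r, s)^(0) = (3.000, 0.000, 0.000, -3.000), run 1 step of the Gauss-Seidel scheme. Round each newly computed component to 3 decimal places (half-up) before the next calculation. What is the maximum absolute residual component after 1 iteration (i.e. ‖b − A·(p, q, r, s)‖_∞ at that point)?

3.351

Iteration 1:
  p = (7 - (-2)·0.000 - (-3)·0.000 - (1)·-3.000) / (9) = 1.111
  q = (-1 - (-2)·1.111 - (-3)·0.000 - (3)·-3.000) / (11) = 0.929
  r = (3 - (-2)·1.111 - (-3)·0.929 - (-1)·-3.000) / (10) = 0.501
  s = (-12 - (3)·1.111 - (2)·0.929 - (-4)·0.501) / (11) = -1.381
Residual b − A·x = (1.743, -3.351, 1.618, 0.004); ∞-norm = 3.351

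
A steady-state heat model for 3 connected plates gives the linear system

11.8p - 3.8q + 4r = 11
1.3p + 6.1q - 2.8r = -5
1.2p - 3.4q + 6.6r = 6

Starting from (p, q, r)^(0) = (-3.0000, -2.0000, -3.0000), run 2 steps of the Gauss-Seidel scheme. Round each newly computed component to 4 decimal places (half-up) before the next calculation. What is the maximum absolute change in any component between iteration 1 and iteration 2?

Iteration 1:
  p = (11 - (-3.8)·-2.0000 - (4)·-3.0000) / (11.8) = 1.3051
  q = (-5 - (1.3)·1.3051 - (-2.8)·-3.0000) / (6.1) = -2.4749
  r = (6 - (1.2)·1.3051 - (-3.4)·-2.4749) / (6.6) = -0.6031
Iteration 2:
  p = (11 - (-3.8)·-2.4749 - (4)·-0.6031) / (11.8) = 0.3396
  q = (-5 - (1.3)·0.3396 - (-2.8)·-0.6031) / (6.1) = -1.1689
  r = (6 - (1.2)·0.3396 - (-3.4)·-1.1689) / (6.6) = 0.2452
Change: (-0.9655, 1.3060, 0.8483) → max |·| = 1.3060

1.3060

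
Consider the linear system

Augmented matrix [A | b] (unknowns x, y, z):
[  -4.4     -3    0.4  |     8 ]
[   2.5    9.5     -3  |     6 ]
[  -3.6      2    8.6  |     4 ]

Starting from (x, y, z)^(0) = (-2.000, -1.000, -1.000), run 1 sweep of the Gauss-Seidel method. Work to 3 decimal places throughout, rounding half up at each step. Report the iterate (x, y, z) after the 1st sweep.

Iteration 1:
  x = (8 - (-3)·-1.000 - (0.4)·-1.000) / (-4.4) = -1.227
  y = (6 - (2.5)·-1.227 - (-3)·-1.000) / (9.5) = 0.639
  z = (4 - (-3.6)·-1.227 - (2)·0.639) / (8.6) = -0.197

(-1.227, 0.639, -0.197)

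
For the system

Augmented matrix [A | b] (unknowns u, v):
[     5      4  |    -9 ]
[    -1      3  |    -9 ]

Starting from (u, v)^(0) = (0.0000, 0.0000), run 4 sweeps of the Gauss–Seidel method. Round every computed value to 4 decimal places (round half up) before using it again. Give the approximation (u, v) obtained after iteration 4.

(0.5168, -2.8277)

Iteration 1:
  u = (-9 - (4)·0.0000) / (5) = -1.8000
  v = (-9 - (-1)·-1.8000) / (3) = -3.6000
Iteration 2:
  u = (-9 - (4)·-3.6000) / (5) = 1.0800
  v = (-9 - (-1)·1.0800) / (3) = -2.6400
Iteration 3:
  u = (-9 - (4)·-2.6400) / (5) = 0.3120
  v = (-9 - (-1)·0.3120) / (3) = -2.8960
Iteration 4:
  u = (-9 - (4)·-2.8960) / (5) = 0.5168
  v = (-9 - (-1)·0.5168) / (3) = -2.8277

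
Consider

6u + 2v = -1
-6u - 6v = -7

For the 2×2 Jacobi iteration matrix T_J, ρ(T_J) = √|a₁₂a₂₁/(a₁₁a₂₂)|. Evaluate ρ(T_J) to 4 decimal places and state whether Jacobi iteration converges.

0.5774

a₁₂a₂₁/(a₁₁a₂₂) = (2)·(-6) / ((6)·(-6)) = 0.333333
ρ = √|0.333333| = √0.333333 = 0.5774
ρ < 1, so Jacobi converges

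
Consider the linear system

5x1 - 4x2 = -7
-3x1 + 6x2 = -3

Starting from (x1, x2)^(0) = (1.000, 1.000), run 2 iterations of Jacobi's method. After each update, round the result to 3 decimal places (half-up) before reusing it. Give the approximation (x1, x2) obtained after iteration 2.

Iteration 1:
  x1 = (-7 - (-4)·1.000) / (5) = -0.600
  x2 = (-3 - (-3)·1.000) / (6) = 0.000
Iteration 2:
  x1 = (-7 - (-4)·0.000) / (5) = -1.400
  x2 = (-3 - (-3)·-0.600) / (6) = -0.800

(-1.400, -0.800)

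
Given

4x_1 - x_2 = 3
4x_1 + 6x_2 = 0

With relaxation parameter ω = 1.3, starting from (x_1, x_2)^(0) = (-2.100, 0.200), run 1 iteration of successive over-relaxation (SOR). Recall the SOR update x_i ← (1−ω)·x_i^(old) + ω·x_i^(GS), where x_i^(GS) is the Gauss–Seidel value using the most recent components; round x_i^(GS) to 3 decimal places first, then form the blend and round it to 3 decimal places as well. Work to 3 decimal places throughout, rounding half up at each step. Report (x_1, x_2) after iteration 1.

(1.670, -1.507)

Iteration 1:
  x_1: GS value = (3 - (-1)·0.200) / (4) = 0.800;  x_1 ← (1−ω)·-2.100 + ω·0.800 = 1.670
  x_2: GS value = (0 - (4)·1.670) / (6) = -1.113;  x_2 ← (1−ω)·0.200 + ω·-1.113 = -1.507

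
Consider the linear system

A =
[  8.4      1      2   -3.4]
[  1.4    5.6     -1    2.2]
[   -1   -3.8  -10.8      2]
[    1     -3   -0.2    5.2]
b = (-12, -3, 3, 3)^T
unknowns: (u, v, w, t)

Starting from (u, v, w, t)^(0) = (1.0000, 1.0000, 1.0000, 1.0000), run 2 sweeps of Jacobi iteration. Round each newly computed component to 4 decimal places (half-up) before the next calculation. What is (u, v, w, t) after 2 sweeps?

Iteration 1:
  u = (-12 - (1)·1.0000 - (2)·1.0000 - (-3.4)·1.0000) / (8.4) = -1.3810
  v = (-3 - (1.4)·1.0000 - (-1)·1.0000 - (2.2)·1.0000) / (5.6) = -1.0000
  w = (3 - (-1)·1.0000 - (-3.8)·1.0000 - (2)·1.0000) / (-10.8) = -0.5370
  t = (3 - (1)·1.0000 - (-3)·1.0000 - (-0.2)·1.0000) / (5.2) = 1.0000
Iteration 2:
  u = (-12 - (1)·-1.0000 - (2)·-0.5370 - (-3.4)·1.0000) / (8.4) = -0.7769
  v = (-3 - (1.4)·-1.3810 - (-1)·-0.5370 - (2.2)·1.0000) / (5.6) = -0.6792
  w = (3 - (-1)·-1.3810 - (-3.8)·-1.0000 - (2)·1.0000) / (-10.8) = 0.3871
  t = (3 - (1)·-1.3810 - (-3)·-1.0000 - (-0.2)·-0.5370) / (5.2) = 0.2449

(-0.7769, -0.6792, 0.3871, 0.2449)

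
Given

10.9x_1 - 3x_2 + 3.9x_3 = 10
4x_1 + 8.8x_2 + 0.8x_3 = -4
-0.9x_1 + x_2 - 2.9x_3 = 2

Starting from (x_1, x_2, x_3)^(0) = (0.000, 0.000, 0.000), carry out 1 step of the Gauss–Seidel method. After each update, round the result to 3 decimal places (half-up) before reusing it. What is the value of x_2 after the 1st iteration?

-0.871

Iteration 1:
  x_1 = (10 - (-3)·0.000 - (3.9)·0.000) / (10.9) = 0.917
  x_2 = (-4 - (4)·0.917 - (0.8)·0.000) / (8.8) = -0.871
  x_3 = (2 - (-0.9)·0.917 - (1)·-0.871) / (-2.9) = -1.275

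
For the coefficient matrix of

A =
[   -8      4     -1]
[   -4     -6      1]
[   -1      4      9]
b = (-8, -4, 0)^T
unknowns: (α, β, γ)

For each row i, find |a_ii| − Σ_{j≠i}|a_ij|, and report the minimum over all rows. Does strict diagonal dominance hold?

row 1: |-8| − (4+1) = 3
row 2: |-6| − (4+1) = 1
row 3: |9| − (1+4) = 4
minimum over rows = 1 → strictly diagonally dominant (convergence guaranteed)

1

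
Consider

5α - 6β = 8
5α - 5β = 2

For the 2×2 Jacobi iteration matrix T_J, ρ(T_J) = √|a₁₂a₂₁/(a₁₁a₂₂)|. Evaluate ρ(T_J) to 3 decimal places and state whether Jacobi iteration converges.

1.095

a₁₂a₂₁/(a₁₁a₂₂) = (-6)·(5) / ((5)·(-5)) = 1.200000
ρ = √|1.200000| = √1.200000 = 1.095
ρ > 1, so Jacobi diverges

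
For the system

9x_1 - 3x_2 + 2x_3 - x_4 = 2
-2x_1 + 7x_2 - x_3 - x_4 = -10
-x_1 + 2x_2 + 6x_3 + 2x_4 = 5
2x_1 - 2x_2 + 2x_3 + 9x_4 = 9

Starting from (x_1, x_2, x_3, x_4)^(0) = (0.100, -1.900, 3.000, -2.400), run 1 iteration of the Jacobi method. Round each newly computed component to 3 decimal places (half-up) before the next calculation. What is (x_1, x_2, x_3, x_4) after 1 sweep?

(-1.344, -1.314, 2.283, -0.111)

Iteration 1:
  x_1 = (2 - (-3)·-1.900 - (2)·3.000 - (-1)·-2.400) / (9) = -1.344
  x_2 = (-10 - (-2)·0.100 - (-1)·3.000 - (-1)·-2.400) / (7) = -1.314
  x_3 = (5 - (-1)·0.100 - (2)·-1.900 - (2)·-2.400) / (6) = 2.283
  x_4 = (9 - (2)·0.100 - (-2)·-1.900 - (2)·3.000) / (9) = -0.111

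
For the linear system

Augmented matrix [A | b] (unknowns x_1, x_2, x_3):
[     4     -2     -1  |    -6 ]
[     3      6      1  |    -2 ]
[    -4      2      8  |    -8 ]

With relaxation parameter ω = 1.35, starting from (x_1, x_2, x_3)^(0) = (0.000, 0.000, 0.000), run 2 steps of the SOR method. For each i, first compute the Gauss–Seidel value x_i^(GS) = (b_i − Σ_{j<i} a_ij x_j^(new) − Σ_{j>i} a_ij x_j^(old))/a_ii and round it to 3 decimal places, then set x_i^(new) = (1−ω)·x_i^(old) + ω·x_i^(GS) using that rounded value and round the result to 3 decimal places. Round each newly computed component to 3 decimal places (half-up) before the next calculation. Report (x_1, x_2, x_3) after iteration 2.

Iteration 1:
  x_1: GS value = (-6 - (-2)·0.000 - (-1)·0.000) / (4) = -1.500;  x_1 ← (1−ω)·0.000 + ω·-1.500 = -2.025
  x_2: GS value = (-2 - (3)·-2.025 - (1)·0.000) / (6) = 0.679;  x_2 ← (1−ω)·0.000 + ω·0.679 = 0.917
  x_3: GS value = (-8 - (-4)·-2.025 - (2)·0.917) / (8) = -2.242;  x_3 ← (1−ω)·0.000 + ω·-2.242 = -3.027
Iteration 2:
  x_1: GS value = (-6 - (-2)·0.917 - (-1)·-3.027) / (4) = -1.798;  x_1 ← (1−ω)·-2.025 + ω·-1.798 = -1.719
  x_2: GS value = (-2 - (3)·-1.719 - (1)·-3.027) / (6) = 1.031;  x_2 ← (1−ω)·0.917 + ω·1.031 = 1.071
  x_3: GS value = (-8 - (-4)·-1.719 - (2)·1.071) / (8) = -2.127;  x_3 ← (1−ω)·-3.027 + ω·-2.127 = -1.812

(-1.719, 1.071, -1.812)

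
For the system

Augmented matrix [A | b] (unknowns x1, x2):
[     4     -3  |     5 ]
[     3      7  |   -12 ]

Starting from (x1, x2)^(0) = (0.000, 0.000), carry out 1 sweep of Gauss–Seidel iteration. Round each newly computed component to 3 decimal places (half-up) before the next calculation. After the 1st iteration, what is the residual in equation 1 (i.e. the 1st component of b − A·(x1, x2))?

Iteration 1:
  x1 = (5 - (-3)·0.000) / (4) = 1.250
  x2 = (-12 - (3)·1.250) / (7) = -2.250
Residual b − A·x = (-6.750, 0.000)

-6.750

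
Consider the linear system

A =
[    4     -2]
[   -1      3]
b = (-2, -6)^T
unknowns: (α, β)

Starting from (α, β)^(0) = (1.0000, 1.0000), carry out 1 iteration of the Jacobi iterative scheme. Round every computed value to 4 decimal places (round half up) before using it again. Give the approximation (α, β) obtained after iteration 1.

(0.0000, -1.6667)

Iteration 1:
  α = (-2 - (-2)·1.0000) / (4) = 0.0000
  β = (-6 - (-1)·1.0000) / (3) = -1.6667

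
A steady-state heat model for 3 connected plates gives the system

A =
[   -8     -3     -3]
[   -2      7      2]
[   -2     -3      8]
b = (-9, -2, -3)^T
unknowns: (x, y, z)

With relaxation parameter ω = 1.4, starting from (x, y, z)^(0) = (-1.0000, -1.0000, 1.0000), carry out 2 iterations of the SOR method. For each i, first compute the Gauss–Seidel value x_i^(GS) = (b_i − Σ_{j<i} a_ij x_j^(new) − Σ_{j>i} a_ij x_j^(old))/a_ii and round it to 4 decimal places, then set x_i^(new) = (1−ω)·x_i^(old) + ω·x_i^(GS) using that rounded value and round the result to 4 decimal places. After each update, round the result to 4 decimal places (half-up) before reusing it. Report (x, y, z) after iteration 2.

(0.5954, -0.3063, -0.4658)

Iteration 1:
  x: GS value = (-9 - (-3)·-1.0000 - (-3)·1.0000) / (-8) = 1.1250;  x ← (1−ω)·-1.0000 + ω·1.1250 = 1.9750
  y: GS value = (-2 - (-2)·1.9750 - (2)·1.0000) / (7) = -0.0071;  y ← (1−ω)·-1.0000 + ω·-0.0071 = 0.3901
  z: GS value = (-3 - (-2)·1.9750 - (-3)·0.3901) / (8) = 0.2650;  z ← (1−ω)·1.0000 + ω·0.2650 = -0.0290
Iteration 2:
  x: GS value = (-9 - (-3)·0.3901 - (-3)·-0.0290) / (-8) = 0.9896;  x ← (1−ω)·1.9750 + ω·0.9896 = 0.5954
  y: GS value = (-2 - (-2)·0.5954 - (2)·-0.0290) / (7) = -0.1073;  y ← (1−ω)·0.3901 + ω·-0.1073 = -0.3063
  z: GS value = (-3 - (-2)·0.5954 - (-3)·-0.3063) / (8) = -0.3410;  z ← (1−ω)·-0.0290 + ω·-0.3410 = -0.4658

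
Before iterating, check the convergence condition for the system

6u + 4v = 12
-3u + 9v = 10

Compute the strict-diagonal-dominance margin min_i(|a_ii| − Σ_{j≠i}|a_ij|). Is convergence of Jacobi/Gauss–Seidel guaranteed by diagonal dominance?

row 1: |6| − (4) = 2
row 2: |9| − (3) = 6
minimum over rows = 2 → strictly diagonally dominant (convergence guaranteed)

2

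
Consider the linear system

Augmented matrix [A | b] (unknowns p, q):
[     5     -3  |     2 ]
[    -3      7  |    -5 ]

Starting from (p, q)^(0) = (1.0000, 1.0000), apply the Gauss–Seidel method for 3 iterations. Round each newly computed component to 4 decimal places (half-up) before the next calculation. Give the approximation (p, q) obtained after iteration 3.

Iteration 1:
  p = (2 - (-3)·1.0000) / (5) = 1.0000
  q = (-5 - (-3)·1.0000) / (7) = -0.2857
Iteration 2:
  p = (2 - (-3)·-0.2857) / (5) = 0.2286
  q = (-5 - (-3)·0.2286) / (7) = -0.6163
Iteration 3:
  p = (2 - (-3)·-0.6163) / (5) = 0.0302
  q = (-5 - (-3)·0.0302) / (7) = -0.7013

(0.0302, -0.7013)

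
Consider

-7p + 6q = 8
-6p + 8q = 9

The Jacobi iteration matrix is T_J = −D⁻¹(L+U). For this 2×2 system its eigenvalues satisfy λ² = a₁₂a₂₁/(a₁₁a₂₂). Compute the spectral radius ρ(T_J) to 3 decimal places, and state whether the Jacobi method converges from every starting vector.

a₁₂a₂₁/(a₁₁a₂₂) = (6)·(-6) / ((-7)·(8)) = 0.642857
ρ = √|0.642857| = √0.642857 = 0.802
ρ < 1, so Jacobi converges

0.802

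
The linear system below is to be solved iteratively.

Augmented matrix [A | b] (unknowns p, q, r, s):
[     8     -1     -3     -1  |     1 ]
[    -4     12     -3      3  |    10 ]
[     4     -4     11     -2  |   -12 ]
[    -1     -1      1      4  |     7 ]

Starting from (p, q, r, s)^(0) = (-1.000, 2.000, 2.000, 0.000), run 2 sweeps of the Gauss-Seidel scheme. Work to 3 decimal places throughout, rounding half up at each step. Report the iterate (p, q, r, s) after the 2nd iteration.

(0.344, 0.059, -0.708, 2.028)

Iteration 1:
  p = (1 - (-1)·2.000 - (-3)·2.000 - (-1)·0.000) / (8) = 1.125
  q = (10 - (-4)·1.125 - (-3)·2.000 - (3)·0.000) / (12) = 1.708
  r = (-12 - (4)·1.125 - (-4)·1.708 - (-2)·0.000) / (11) = -0.879
  s = (7 - (-1)·1.125 - (-1)·1.708 - (1)·-0.879) / (4) = 2.678
Iteration 2:
  p = (1 - (-1)·1.708 - (-3)·-0.879 - (-1)·2.678) / (8) = 0.344
  q = (10 - (-4)·0.344 - (-3)·-0.879 - (3)·2.678) / (12) = 0.059
  r = (-12 - (4)·0.344 - (-4)·0.059 - (-2)·2.678) / (11) = -0.708
  s = (7 - (-1)·0.344 - (-1)·0.059 - (1)·-0.708) / (4) = 2.028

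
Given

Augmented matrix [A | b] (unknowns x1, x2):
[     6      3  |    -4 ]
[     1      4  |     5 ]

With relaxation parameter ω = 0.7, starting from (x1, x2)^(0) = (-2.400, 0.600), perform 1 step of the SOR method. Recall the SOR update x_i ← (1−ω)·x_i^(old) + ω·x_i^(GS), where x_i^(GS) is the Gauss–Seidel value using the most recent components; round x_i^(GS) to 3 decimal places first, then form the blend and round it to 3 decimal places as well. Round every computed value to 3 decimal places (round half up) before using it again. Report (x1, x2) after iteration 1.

Iteration 1:
  x1: GS value = (-4 - (3)·0.600) / (6) = -0.967;  x1 ← (1−ω)·-2.400 + ω·-0.967 = -1.397
  x2: GS value = (5 - (1)·-1.397) / (4) = 1.599;  x2 ← (1−ω)·0.600 + ω·1.599 = 1.299

(-1.397, 1.299)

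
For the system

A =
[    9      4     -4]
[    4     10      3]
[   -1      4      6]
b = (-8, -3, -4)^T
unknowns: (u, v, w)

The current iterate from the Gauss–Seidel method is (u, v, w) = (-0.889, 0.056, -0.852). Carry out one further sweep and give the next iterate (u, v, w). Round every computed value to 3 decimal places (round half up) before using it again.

One sweep:
  u = (-8 - (4)·0.056 - (-4)·-0.852) / (9) = -1.292
  v = (-3 - (4)·-1.292 - (3)·-0.852) / (10) = 0.472
  w = (-4 - (-1)·-1.292 - (4)·0.472) / (6) = -1.197

(-1.292, 0.472, -1.197)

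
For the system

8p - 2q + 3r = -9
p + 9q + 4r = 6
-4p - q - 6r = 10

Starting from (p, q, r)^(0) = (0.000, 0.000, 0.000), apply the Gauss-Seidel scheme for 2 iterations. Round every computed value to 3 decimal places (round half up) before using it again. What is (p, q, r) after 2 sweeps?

Iteration 1:
  p = (-9 - (-2)·0.000 - (3)·0.000) / (8) = -1.125
  q = (6 - (1)·-1.125 - (4)·0.000) / (9) = 0.792
  r = (10 - (-4)·-1.125 - (-1)·0.792) / (-6) = -1.049
Iteration 2:
  p = (-9 - (-2)·0.792 - (3)·-1.049) / (8) = -0.534
  q = (6 - (1)·-0.534 - (4)·-1.049) / (9) = 1.192
  r = (10 - (-4)·-0.534 - (-1)·1.192) / (-6) = -1.509

(-0.534, 1.192, -1.509)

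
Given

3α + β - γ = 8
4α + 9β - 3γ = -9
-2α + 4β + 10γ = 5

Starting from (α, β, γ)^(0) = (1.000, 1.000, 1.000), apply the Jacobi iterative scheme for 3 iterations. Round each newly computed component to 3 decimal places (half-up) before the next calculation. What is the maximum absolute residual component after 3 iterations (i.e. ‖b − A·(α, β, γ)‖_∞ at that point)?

1.415

Iteration 1:
  α = (8 - (1)·1.000 - (-1)·1.000) / (3) = 2.667
  β = (-9 - (4)·1.000 - (-3)·1.000) / (9) = -1.111
  γ = (5 - (-2)·1.000 - (4)·1.000) / (10) = 0.300
Iteration 2:
  α = (8 - (1)·-1.111 - (-1)·0.300) / (3) = 3.137
  β = (-9 - (4)·2.667 - (-3)·0.300) / (9) = -2.085
  γ = (5 - (-2)·2.667 - (4)·-1.111) / (10) = 1.478
Iteration 3:
  α = (8 - (1)·-2.085 - (-1)·1.478) / (3) = 3.854
  β = (-9 - (4)·3.137 - (-3)·1.478) / (9) = -1.902
  γ = (5 - (-2)·3.137 - (4)·-2.085) / (10) = 1.961
Residual b − A·x = (0.301, -1.415, 0.706); ∞-norm = 1.415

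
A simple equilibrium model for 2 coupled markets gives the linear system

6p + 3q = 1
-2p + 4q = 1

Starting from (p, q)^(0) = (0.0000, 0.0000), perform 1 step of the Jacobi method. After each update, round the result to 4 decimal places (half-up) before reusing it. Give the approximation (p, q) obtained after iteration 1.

(0.1667, 0.2500)

Iteration 1:
  p = (1 - (3)·0.0000) / (6) = 0.1667
  q = (1 - (-2)·0.0000) / (4) = 0.2500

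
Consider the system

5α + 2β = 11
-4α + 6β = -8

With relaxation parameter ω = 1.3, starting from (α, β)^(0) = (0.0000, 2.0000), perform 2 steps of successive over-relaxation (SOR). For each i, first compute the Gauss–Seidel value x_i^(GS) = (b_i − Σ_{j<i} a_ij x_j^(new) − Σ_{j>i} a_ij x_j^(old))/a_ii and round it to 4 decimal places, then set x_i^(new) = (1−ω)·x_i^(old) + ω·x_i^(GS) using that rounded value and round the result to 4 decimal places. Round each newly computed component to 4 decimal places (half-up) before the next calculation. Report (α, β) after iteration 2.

Iteration 1:
  α: GS value = (11 - (2)·2.0000) / (5) = 1.4000;  α ← (1−ω)·0.0000 + ω·1.4000 = 1.8200
  β: GS value = (-8 - (-4)·1.8200) / (6) = -0.1200;  β ← (1−ω)·2.0000 + ω·-0.1200 = -0.7560
Iteration 2:
  α: GS value = (11 - (2)·-0.7560) / (5) = 2.5024;  α ← (1−ω)·1.8200 + ω·2.5024 = 2.7071
  β: GS value = (-8 - (-4)·2.7071) / (6) = 0.4714;  β ← (1−ω)·-0.7560 + ω·0.4714 = 0.8396

(2.7071, 0.8396)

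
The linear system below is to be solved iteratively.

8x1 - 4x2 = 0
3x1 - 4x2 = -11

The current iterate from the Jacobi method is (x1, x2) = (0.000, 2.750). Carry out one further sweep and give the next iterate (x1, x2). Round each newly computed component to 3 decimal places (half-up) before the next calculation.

(1.375, 2.750)

One sweep:
  x1 = (0 - (-4)·2.750) / (8) = 1.375
  x2 = (-11 - (3)·0.000) / (-4) = 2.750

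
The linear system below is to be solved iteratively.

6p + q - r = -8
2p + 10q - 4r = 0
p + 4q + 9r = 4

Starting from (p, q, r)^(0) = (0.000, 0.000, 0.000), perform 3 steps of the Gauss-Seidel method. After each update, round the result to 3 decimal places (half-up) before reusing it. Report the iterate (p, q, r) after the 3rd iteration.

(-1.343, 0.424, 0.405)

Iteration 1:
  p = (-8 - (1)·0.000 - (-1)·0.000) / (6) = -1.333
  q = (0 - (2)·-1.333 - (-4)·0.000) / (10) = 0.267
  r = (4 - (1)·-1.333 - (4)·0.267) / (9) = 0.474
Iteration 2:
  p = (-8 - (1)·0.267 - (-1)·0.474) / (6) = -1.299
  q = (0 - (2)·-1.299 - (-4)·0.474) / (10) = 0.449
  r = (4 - (1)·-1.299 - (4)·0.449) / (9) = 0.389
Iteration 3:
  p = (-8 - (1)·0.449 - (-1)·0.389) / (6) = -1.343
  q = (0 - (2)·-1.343 - (-4)·0.389) / (10) = 0.424
  r = (4 - (1)·-1.343 - (4)·0.424) / (9) = 0.405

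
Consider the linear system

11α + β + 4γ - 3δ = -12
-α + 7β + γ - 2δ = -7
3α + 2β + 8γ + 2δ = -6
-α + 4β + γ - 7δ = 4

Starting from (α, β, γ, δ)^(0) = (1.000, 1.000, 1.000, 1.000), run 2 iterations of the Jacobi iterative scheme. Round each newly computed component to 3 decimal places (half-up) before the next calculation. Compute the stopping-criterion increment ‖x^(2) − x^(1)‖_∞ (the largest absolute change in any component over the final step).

1.531

Iteration 1:
  α = (-12 - (1)·1.000 - (4)·1.000 - (-3)·1.000) / (11) = -1.273
  β = (-7 - (-1)·1.000 - (1)·1.000 - (-2)·1.000) / (7) = -0.714
  γ = (-6 - (3)·1.000 - (2)·1.000 - (2)·1.000) / (8) = -1.625
  δ = (4 - (-1)·1.000 - (4)·1.000 - (1)·1.000) / (-7) = 0.000
Iteration 2:
  α = (-12 - (1)·-0.714 - (4)·-1.625 - (-3)·0.000) / (11) = -0.435
  β = (-7 - (-1)·-1.273 - (1)·-1.625 - (-2)·0.000) / (7) = -0.950
  γ = (-6 - (3)·-1.273 - (2)·-0.714 - (2)·0.000) / (8) = -0.094
  δ = (4 - (-1)·-1.273 - (4)·-0.714 - (1)·-1.625) / (-7) = -1.030
Change: (0.838, -0.236, 1.531, -1.030) → max |·| = 1.531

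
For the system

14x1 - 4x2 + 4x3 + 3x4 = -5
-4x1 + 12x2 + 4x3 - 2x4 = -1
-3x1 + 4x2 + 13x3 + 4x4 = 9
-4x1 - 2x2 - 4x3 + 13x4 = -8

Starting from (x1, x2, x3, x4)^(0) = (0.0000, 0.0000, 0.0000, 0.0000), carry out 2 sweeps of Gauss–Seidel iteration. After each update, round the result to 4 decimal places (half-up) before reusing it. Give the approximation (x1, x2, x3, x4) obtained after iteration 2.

(-0.4893, -0.5621, 0.9215, -0.5689)

Iteration 1:
  x1 = (-5 - (-4)·0.0000 - (4)·0.0000 - (3)·0.0000) / (14) = -0.3571
  x2 = (-1 - (-4)·-0.3571 - (4)·0.0000 - (-2)·0.0000) / (12) = -0.2024
  x3 = (9 - (-3)·-0.3571 - (4)·-0.2024 - (4)·0.0000) / (13) = 0.6722
  x4 = (-8 - (-4)·-0.3571 - (-2)·-0.2024 - (-4)·0.6722) / (13) = -0.5496
Iteration 2:
  x1 = (-5 - (-4)·-0.2024 - (4)·0.6722 - (3)·-0.5496) / (14) = -0.4893
  x2 = (-1 - (-4)·-0.4893 - (4)·0.6722 - (-2)·-0.5496) / (12) = -0.5621
  x3 = (9 - (-3)·-0.4893 - (4)·-0.5621 - (4)·-0.5496) / (13) = 0.9215
  x4 = (-8 - (-4)·-0.4893 - (-2)·-0.5621 - (-4)·0.9215) / (13) = -0.5689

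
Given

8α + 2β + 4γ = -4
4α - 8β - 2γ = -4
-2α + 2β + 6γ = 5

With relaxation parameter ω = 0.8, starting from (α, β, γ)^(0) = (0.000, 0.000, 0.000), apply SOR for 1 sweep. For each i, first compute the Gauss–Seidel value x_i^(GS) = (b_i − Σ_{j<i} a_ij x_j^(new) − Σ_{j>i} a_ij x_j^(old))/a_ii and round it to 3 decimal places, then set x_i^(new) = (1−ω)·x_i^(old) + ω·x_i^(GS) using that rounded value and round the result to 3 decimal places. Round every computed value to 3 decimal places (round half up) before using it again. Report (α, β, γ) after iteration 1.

Iteration 1:
  α: GS value = (-4 - (2)·0.000 - (4)·0.000) / (8) = -0.500;  α ← (1−ω)·0.000 + ω·-0.500 = -0.400
  β: GS value = (-4 - (4)·-0.400 - (-2)·0.000) / (-8) = 0.300;  β ← (1−ω)·0.000 + ω·0.300 = 0.240
  γ: GS value = (5 - (-2)·-0.400 - (2)·0.240) / (6) = 0.620;  γ ← (1−ω)·0.000 + ω·0.620 = 0.496

(-0.400, 0.240, 0.496)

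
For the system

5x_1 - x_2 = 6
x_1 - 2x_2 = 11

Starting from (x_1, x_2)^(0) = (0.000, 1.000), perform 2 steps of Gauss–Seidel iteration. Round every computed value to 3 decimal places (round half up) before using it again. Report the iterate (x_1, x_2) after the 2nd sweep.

(0.240, -5.380)

Iteration 1:
  x_1 = (6 - (-1)·1.000) / (5) = 1.400
  x_2 = (11 - (1)·1.400) / (-2) = -4.800
Iteration 2:
  x_1 = (6 - (-1)·-4.800) / (5) = 0.240
  x_2 = (11 - (1)·0.240) / (-2) = -5.380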